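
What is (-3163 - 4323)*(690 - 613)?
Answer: -576422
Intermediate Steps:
(-3163 - 4323)*(690 - 613) = -7486*77 = -576422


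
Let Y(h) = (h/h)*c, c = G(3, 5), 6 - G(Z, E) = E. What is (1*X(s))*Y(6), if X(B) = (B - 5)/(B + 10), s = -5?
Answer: -2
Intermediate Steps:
G(Z, E) = 6 - E
c = 1 (c = 6 - 1*5 = 6 - 5 = 1)
X(B) = (-5 + B)/(10 + B)
Y(h) = 1 (Y(h) = (h/h)*1 = 1*1 = 1)
(1*X(s))*Y(6) = (1*((-5 - 5)/(10 - 5)))*1 = (1*(-10/5))*1 = (1*((1/5)*(-10)))*1 = (1*(-2))*1 = -2*1 = -2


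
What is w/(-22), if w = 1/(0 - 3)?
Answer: 1/66 ≈ 0.015152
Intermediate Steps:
w = -⅓ (w = 1/(-3) = -⅓ ≈ -0.33333)
w/(-22) = -⅓/(-22) = -⅓*(-1/22) = 1/66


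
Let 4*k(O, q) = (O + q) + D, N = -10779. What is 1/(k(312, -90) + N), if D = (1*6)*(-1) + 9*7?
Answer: -4/42837 ≈ -9.3377e-5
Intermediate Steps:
D = 57 (D = 6*(-1) + 63 = -6 + 63 = 57)
k(O, q) = 57/4 + O/4 + q/4 (k(O, q) = ((O + q) + 57)/4 = (57 + O + q)/4 = 57/4 + O/4 + q/4)
1/(k(312, -90) + N) = 1/((57/4 + (¼)*312 + (¼)*(-90)) - 10779) = 1/((57/4 + 78 - 45/2) - 10779) = 1/(279/4 - 10779) = 1/(-42837/4) = -4/42837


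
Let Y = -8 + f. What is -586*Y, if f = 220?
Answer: -124232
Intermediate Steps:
Y = 212 (Y = -8 + 220 = 212)
-586*Y = -586*212 = -124232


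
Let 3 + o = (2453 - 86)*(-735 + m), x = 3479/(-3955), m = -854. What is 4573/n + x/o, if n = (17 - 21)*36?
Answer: -1619648962517/51001410960 ≈ -31.757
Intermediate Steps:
x = -497/565 (x = 3479*(-1/3955) = -497/565 ≈ -0.87965)
n = -144 (n = -4*36 = -144)
o = -3761166 (o = -3 + (2453 - 86)*(-735 - 854) = -3 + 2367*(-1589) = -3 - 3761163 = -3761166)
4573/n + x/o = 4573/(-144) - 497/565/(-3761166) = 4573*(-1/144) - 497/565*(-1/3761166) = -4573/144 + 497/2125058790 = -1619648962517/51001410960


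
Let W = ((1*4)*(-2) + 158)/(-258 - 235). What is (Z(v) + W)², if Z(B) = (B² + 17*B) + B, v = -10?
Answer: 1567368100/243049 ≈ 6448.8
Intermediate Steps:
Z(B) = B² + 18*B
W = -150/493 (W = (4*(-2) + 158)/(-493) = (-8 + 158)*(-1/493) = 150*(-1/493) = -150/493 ≈ -0.30426)
(Z(v) + W)² = (-10*(18 - 10) - 150/493)² = (-10*8 - 150/493)² = (-80 - 150/493)² = (-39590/493)² = 1567368100/243049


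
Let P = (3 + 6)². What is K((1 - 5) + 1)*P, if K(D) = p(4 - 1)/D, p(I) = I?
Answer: -81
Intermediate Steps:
K(D) = 3/D (K(D) = (4 - 1)/D = 3/D)
P = 81 (P = 9² = 81)
K((1 - 5) + 1)*P = (3/((1 - 5) + 1))*81 = (3/(-4 + 1))*81 = (3/(-3))*81 = (3*(-⅓))*81 = -1*81 = -81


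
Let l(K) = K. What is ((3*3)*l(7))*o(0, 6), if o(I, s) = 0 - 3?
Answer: -189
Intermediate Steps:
o(I, s) = -3
((3*3)*l(7))*o(0, 6) = ((3*3)*7)*(-3) = (9*7)*(-3) = 63*(-3) = -189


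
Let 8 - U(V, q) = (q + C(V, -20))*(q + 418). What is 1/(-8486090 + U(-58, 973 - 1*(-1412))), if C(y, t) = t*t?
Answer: -1/16292437 ≈ -6.1378e-8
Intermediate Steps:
C(y, t) = t²
U(V, q) = 8 - (400 + q)*(418 + q) (U(V, q) = 8 - (q + (-20)²)*(q + 418) = 8 - (q + 400)*(418 + q) = 8 - (400 + q)*(418 + q))
1/(-8486090 + U(-58, 973 - 1*(-1412))) = 1/(-8486090 + (-167192 - (973 - 1*(-1412))² - 818*(973 - 1*(-1412)))) = 1/(-8486090 + (-167192 - (973 + 1412)² - 818*(973 + 1412))) = 1/(-8486090 + (-167192 - 1*2385² - 818*2385)) = 1/(-8486090 + (-167192 - 1*5688225 - 1950930)) = 1/(-8486090 + (-167192 - 5688225 - 1950930)) = 1/(-8486090 - 7806347) = 1/(-16292437) = -1/16292437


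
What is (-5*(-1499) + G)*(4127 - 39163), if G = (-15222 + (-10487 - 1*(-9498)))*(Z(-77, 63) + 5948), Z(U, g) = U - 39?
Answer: 3312130257052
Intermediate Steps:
Z(U, g) = -39 + U
G = -94542552 (G = (-15222 + (-10487 - 1*(-9498)))*((-39 - 77) + 5948) = (-15222 + (-10487 + 9498))*(-116 + 5948) = (-15222 - 989)*5832 = -16211*5832 = -94542552)
(-5*(-1499) + G)*(4127 - 39163) = (-5*(-1499) - 94542552)*(4127 - 39163) = (7495 - 94542552)*(-35036) = -94535057*(-35036) = 3312130257052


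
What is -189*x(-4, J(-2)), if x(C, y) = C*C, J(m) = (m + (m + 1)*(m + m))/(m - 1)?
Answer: -3024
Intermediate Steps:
J(m) = (m + 2*m*(1 + m))/(-1 + m) (J(m) = (m + (1 + m)*(2*m))/(-1 + m) = (m + 2*m*(1 + m))/(-1 + m))
x(C, y) = C²
-189*x(-4, J(-2)) = -189*(-4)² = -189*16 = -3024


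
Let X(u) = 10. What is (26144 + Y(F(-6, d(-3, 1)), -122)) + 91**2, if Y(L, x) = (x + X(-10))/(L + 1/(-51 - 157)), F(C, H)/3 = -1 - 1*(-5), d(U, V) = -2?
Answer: 85867079/2495 ≈ 34416.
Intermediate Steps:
F(C, H) = 12 (F(C, H) = 3*(-1 - 1*(-5)) = 3*(-1 + 5) = 3*4 = 12)
Y(L, x) = (10 + x)/(-1/208 + L) (Y(L, x) = (x + 10)/(L + 1/(-51 - 157)) = (10 + x)/(L + 1/(-208)) = (10 + x)/(L - 1/208) = (10 + x)/(-1/208 + L))
(26144 + Y(F(-6, d(-3, 1)), -122)) + 91**2 = (26144 + 208*(10 - 122)/(-1 + 208*12)) + 91**2 = (26144 + 208*(-112)/(-1 + 2496)) + 8281 = (26144 + 208*(-112)/2495) + 8281 = (26144 + 208*(1/2495)*(-112)) + 8281 = (26144 - 23296/2495) + 8281 = 65205984/2495 + 8281 = 85867079/2495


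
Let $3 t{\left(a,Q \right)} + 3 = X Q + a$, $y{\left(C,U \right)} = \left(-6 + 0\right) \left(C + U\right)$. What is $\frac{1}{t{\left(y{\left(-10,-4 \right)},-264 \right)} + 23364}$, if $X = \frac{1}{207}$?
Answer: $\frac{207}{4841849} \approx 4.2752 \cdot 10^{-5}$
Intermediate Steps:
$X = \frac{1}{207} \approx 0.0048309$
$y{\left(C,U \right)} = - 6 C - 6 U$ ($y{\left(C,U \right)} = - 6 \left(C + U\right) = - 6 C - 6 U$)
$t{\left(a,Q \right)} = -1 + \frac{a}{3} + \frac{Q}{621}$ ($t{\left(a,Q \right)} = -1 + \frac{\frac{Q}{207} + a}{3} = -1 + \frac{a + \frac{Q}{207}}{3} = -1 + \left(\frac{a}{3} + \frac{Q}{621}\right) = -1 + \frac{a}{3} + \frac{Q}{621}$)
$\frac{1}{t{\left(y{\left(-10,-4 \right)},-264 \right)} + 23364} = \frac{1}{\left(-1 + \frac{\left(-6\right) \left(-10\right) - -24}{3} + \frac{1}{621} \left(-264\right)\right) + 23364} = \frac{1}{\left(-1 + \frac{60 + 24}{3} - \frac{88}{207}\right) + 23364} = \frac{1}{\left(-1 + \frac{1}{3} \cdot 84 - \frac{88}{207}\right) + 23364} = \frac{1}{\left(-1 + 28 - \frac{88}{207}\right) + 23364} = \frac{1}{\frac{5501}{207} + 23364} = \frac{1}{\frac{4841849}{207}} = \frac{207}{4841849}$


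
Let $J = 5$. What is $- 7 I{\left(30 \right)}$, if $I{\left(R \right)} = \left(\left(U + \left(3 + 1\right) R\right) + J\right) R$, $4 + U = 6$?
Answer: $-26670$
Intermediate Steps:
$U = 2$ ($U = -4 + 6 = 2$)
$I{\left(R \right)} = R \left(7 + 4 R\right)$ ($I{\left(R \right)} = \left(\left(2 + \left(3 + 1\right) R\right) + 5\right) R = \left(\left(2 + 4 R\right) + 5\right) R = \left(7 + 4 R\right) R = R \left(7 + 4 R\right)$)
$- 7 I{\left(30 \right)} = - 7 \cdot 30 \left(7 + 4 \cdot 30\right) = - 7 \cdot 30 \left(7 + 120\right) = - 7 \cdot 30 \cdot 127 = \left(-7\right) 3810 = -26670$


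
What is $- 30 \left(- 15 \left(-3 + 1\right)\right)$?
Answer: $-900$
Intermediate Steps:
$- 30 \left(- 15 \left(-3 + 1\right)\right) = - 30 \left(\left(-15\right) \left(-2\right)\right) = \left(-30\right) 30 = -900$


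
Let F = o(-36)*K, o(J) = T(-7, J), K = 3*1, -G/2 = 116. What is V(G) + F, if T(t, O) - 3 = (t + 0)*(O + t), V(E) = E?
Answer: 680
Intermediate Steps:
G = -232 (G = -2*116 = -232)
K = 3
T(t, O) = 3 + t*(O + t) (T(t, O) = 3 + (t + 0)*(O + t) = 3 + t*(O + t))
o(J) = 52 - 7*J (o(J) = 3 + (-7)² + J*(-7) = 3 + 49 - 7*J = 52 - 7*J)
F = 912 (F = (52 - 7*(-36))*3 = (52 + 252)*3 = 304*3 = 912)
V(G) + F = -232 + 912 = 680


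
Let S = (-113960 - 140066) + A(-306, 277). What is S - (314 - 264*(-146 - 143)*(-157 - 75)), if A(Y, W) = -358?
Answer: 17445974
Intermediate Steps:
S = -254384 (S = (-113960 - 140066) - 358 = -254026 - 358 = -254384)
S - (314 - 264*(-146 - 143)*(-157 - 75)) = -254384 - (314 - 264*(-146 - 143)*(-157 - 75)) = -254384 - (314 - (-76296)*(-232)) = -254384 - (314 - 264*67048) = -254384 - (314 - 17700672) = -254384 - 1*(-17700358) = -254384 + 17700358 = 17445974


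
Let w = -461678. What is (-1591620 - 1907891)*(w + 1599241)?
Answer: -3980914231693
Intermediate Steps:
(-1591620 - 1907891)*(w + 1599241) = (-1591620 - 1907891)*(-461678 + 1599241) = -3499511*1137563 = -3980914231693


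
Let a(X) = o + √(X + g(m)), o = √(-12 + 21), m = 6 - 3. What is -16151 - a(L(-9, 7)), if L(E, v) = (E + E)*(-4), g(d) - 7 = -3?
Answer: -16154 - 2*√19 ≈ -16163.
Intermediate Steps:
m = 3
g(d) = 4 (g(d) = 7 - 3 = 4)
o = 3 (o = √9 = 3)
L(E, v) = -8*E (L(E, v) = (2*E)*(-4) = -8*E)
a(X) = 3 + √(4 + X) (a(X) = 3 + √(X + 4) = 3 + √(4 + X))
-16151 - a(L(-9, 7)) = -16151 - (3 + √(4 - 8*(-9))) = -16151 - (3 + √(4 + 72)) = -16151 - (3 + √76) = -16151 - (3 + 2*√19) = -16151 + (-3 - 2*√19) = -16154 - 2*√19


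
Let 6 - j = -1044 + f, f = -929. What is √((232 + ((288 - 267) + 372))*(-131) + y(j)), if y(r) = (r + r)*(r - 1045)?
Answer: √3614897 ≈ 1901.3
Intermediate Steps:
j = 1979 (j = 6 - (-1044 - 929) = 6 - 1*(-1973) = 6 + 1973 = 1979)
y(r) = 2*r*(-1045 + r) (y(r) = (2*r)*(-1045 + r) = 2*r*(-1045 + r))
√((232 + ((288 - 267) + 372))*(-131) + y(j)) = √((232 + ((288 - 267) + 372))*(-131) + 2*1979*(-1045 + 1979)) = √((232 + (21 + 372))*(-131) + 2*1979*934) = √((232 + 393)*(-131) + 3696772) = √(625*(-131) + 3696772) = √(-81875 + 3696772) = √3614897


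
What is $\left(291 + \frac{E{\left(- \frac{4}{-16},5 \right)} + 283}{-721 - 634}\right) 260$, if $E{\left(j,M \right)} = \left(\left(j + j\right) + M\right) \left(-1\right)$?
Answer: $\frac{20489430}{271} \approx 75607.0$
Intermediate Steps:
$E{\left(j,M \right)} = - M - 2 j$ ($E{\left(j,M \right)} = \left(2 j + M\right) \left(-1\right) = \left(M + 2 j\right) \left(-1\right) = - M - 2 j$)
$\left(291 + \frac{E{\left(- \frac{4}{-16},5 \right)} + 283}{-721 - 634}\right) 260 = \left(291 + \frac{\left(\left(-1\right) 5 - 2 \left(- \frac{4}{-16}\right)\right) + 283}{-721 - 634}\right) 260 = \left(291 + \frac{\left(-5 - 2 \left(\left(-4\right) \left(- \frac{1}{16}\right)\right)\right) + 283}{-1355}\right) 260 = \left(291 + \left(\left(-5 - \frac{1}{2}\right) + 283\right) \left(- \frac{1}{1355}\right)\right) 260 = \left(291 + \left(- \frac{11}{2} + 283\right) \left(- \frac{1}{1355}\right)\right) 260 = \left(291 + \frac{555}{2} \left(- \frac{1}{1355}\right)\right) 260 = \left(291 - \frac{111}{542}\right) 260 = \frac{157611}{542} \cdot 260 = \frac{20489430}{271}$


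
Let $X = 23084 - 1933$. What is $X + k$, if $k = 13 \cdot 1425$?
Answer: $39676$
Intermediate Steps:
$X = 21151$ ($X = 23084 - 1933 = 21151$)
$k = 18525$
$X + k = 21151 + 18525 = 39676$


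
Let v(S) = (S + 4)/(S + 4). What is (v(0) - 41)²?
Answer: 1600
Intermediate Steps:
v(S) = 1 (v(S) = (4 + S)/(4 + S) = 1)
(v(0) - 41)² = (1 - 41)² = (-40)² = 1600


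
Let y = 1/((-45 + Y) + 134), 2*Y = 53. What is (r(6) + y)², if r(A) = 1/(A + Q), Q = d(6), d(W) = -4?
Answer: 55225/213444 ≈ 0.25873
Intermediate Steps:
Y = 53/2 (Y = (½)*53 = 53/2 ≈ 26.500)
Q = -4
r(A) = 1/(-4 + A) (r(A) = 1/(A - 4) = 1/(-4 + A))
y = 2/231 (y = 1/((-45 + 53/2) + 134) = 1/(-37/2 + 134) = 1/(231/2) = 2/231 ≈ 0.0086580)
(r(6) + y)² = (1/(-4 + 6) + 2/231)² = (1/2 + 2/231)² = (½ + 2/231)² = (235/462)² = 55225/213444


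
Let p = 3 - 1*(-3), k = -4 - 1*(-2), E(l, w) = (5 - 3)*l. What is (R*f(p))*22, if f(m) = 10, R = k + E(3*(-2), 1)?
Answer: -3080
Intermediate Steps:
E(l, w) = 2*l
k = -2 (k = -4 + 2 = -2)
R = -14 (R = -2 + 2*(3*(-2)) = -2 + 2*(-6) = -2 - 12 = -14)
p = 6 (p = 3 + 3 = 6)
(R*f(p))*22 = -14*10*22 = -140*22 = -3080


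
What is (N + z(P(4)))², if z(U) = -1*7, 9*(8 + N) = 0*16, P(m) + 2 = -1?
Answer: 225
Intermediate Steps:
P(m) = -3 (P(m) = -2 - 1 = -3)
N = -8 (N = -8 + (0*16)/9 = -8 + (⅑)*0 = -8 + 0 = -8)
z(U) = -7
(N + z(P(4)))² = (-8 - 7)² = (-15)² = 225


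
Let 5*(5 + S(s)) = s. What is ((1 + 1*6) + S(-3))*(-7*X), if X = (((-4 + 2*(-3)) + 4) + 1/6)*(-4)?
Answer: -686/3 ≈ -228.67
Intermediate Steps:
S(s) = -5 + s/5
X = 70/3 (X = (((-4 - 6) + 4) + 1/6)*(-4) = ((-10 + 4) + 1/6)*(-4) = (-6 + 1/6)*(-4) = -35/6*(-4) = 70/3 ≈ 23.333)
((1 + 1*6) + S(-3))*(-7*X) = ((1 + 1*6) + (-5 + (1/5)*(-3)))*(-7*70/3) = ((1 + 6) + (-5 - 3/5))*(-490/3) = (7 - 28/5)*(-490/3) = (7/5)*(-490/3) = -686/3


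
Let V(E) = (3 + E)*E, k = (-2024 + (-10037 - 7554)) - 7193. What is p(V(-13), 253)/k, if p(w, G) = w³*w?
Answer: -35701250/3351 ≈ -10654.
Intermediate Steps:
k = -26808 (k = (-2024 - 17591) - 7193 = -19615 - 7193 = -26808)
V(E) = E*(3 + E)
p(w, G) = w⁴
p(V(-13), 253)/k = (-13*(3 - 13))⁴/(-26808) = (-13*(-10))⁴*(-1/26808) = 130⁴*(-1/26808) = 285610000*(-1/26808) = -35701250/3351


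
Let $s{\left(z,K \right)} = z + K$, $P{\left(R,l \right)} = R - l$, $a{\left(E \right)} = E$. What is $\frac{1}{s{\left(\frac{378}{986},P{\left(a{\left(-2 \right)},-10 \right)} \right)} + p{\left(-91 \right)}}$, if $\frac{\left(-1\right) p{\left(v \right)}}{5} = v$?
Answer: $\frac{493}{228448} \approx 0.002158$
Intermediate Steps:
$s{\left(z,K \right)} = K + z$
$p{\left(v \right)} = - 5 v$
$\frac{1}{s{\left(\frac{378}{986},P{\left(a{\left(-2 \right)},-10 \right)} \right)} + p{\left(-91 \right)}} = \frac{1}{\left(\left(-2 - -10\right) + \frac{378}{986}\right) - -455} = \frac{1}{\left(\left(-2 + 10\right) + 378 \cdot \frac{1}{986}\right) + 455} = \frac{1}{\left(8 + \frac{189}{493}\right) + 455} = \frac{1}{\frac{4133}{493} + 455} = \frac{1}{\frac{228448}{493}} = \frac{493}{228448}$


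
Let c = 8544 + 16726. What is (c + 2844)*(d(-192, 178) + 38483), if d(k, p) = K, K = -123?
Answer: 1078453040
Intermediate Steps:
d(k, p) = -123
c = 25270
(c + 2844)*(d(-192, 178) + 38483) = (25270 + 2844)*(-123 + 38483) = 28114*38360 = 1078453040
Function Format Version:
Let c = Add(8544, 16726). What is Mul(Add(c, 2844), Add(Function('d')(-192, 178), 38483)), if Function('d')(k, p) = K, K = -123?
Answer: 1078453040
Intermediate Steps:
Function('d')(k, p) = -123
c = 25270
Mul(Add(c, 2844), Add(Function('d')(-192, 178), 38483)) = Mul(Add(25270, 2844), Add(-123, 38483)) = Mul(28114, 38360) = 1078453040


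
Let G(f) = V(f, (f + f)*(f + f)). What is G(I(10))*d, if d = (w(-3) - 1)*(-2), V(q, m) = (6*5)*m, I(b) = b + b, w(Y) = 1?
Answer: 0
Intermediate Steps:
I(b) = 2*b
V(q, m) = 30*m
G(f) = 120*f**2 (G(f) = 30*((f + f)*(f + f)) = 30*((2*f)*(2*f)) = 30*(4*f**2) = 120*f**2)
d = 0 (d = (1 - 1)*(-2) = 0*(-2) = 0)
G(I(10))*d = (120*(2*10)**2)*0 = (120*20**2)*0 = (120*400)*0 = 48000*0 = 0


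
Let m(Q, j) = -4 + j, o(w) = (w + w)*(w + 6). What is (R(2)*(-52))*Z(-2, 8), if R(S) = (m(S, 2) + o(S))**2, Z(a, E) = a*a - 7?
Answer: 140400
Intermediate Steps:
o(w) = 2*w*(6 + w) (o(w) = (2*w)*(6 + w) = 2*w*(6 + w))
Z(a, E) = -7 + a**2 (Z(a, E) = a**2 - 7 = -7 + a**2)
R(S) = (-2 + 2*S*(6 + S))**2 (R(S) = ((-4 + 2) + 2*S*(6 + S))**2 = (-2 + 2*S*(6 + S))**2)
(R(2)*(-52))*Z(-2, 8) = ((4*(-1 + 2*(6 + 2))**2)*(-52))*(-7 + (-2)**2) = ((4*(-1 + 2*8)**2)*(-52))*(-7 + 4) = ((4*(-1 + 16)**2)*(-52))*(-3) = ((4*15**2)*(-52))*(-3) = ((4*225)*(-52))*(-3) = (900*(-52))*(-3) = -46800*(-3) = 140400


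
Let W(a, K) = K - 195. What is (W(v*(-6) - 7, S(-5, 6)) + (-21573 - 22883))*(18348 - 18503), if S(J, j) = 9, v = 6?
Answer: 6919510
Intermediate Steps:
W(a, K) = -195 + K
(W(v*(-6) - 7, S(-5, 6)) + (-21573 - 22883))*(18348 - 18503) = ((-195 + 9) + (-21573 - 22883))*(18348 - 18503) = (-186 - 44456)*(-155) = -44642*(-155) = 6919510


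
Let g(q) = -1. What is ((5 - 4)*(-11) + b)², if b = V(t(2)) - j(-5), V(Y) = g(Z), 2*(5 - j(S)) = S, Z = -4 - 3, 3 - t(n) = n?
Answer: 1521/4 ≈ 380.25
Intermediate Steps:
t(n) = 3 - n
Z = -7
j(S) = 5 - S/2
V(Y) = -1
b = -17/2 (b = -1 - (5 - ½*(-5)) = -1 - (5 + 5/2) = -1 - 1*15/2 = -1 - 15/2 = -17/2 ≈ -8.5000)
((5 - 4)*(-11) + b)² = ((5 - 4)*(-11) - 17/2)² = (1*(-11) - 17/2)² = (-11 - 17/2)² = (-39/2)² = 1521/4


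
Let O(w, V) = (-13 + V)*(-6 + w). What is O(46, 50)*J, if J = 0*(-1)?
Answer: 0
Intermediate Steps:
J = 0
O(46, 50)*J = (78 - 13*46 - 6*50 + 50*46)*0 = (78 - 598 - 300 + 2300)*0 = 1480*0 = 0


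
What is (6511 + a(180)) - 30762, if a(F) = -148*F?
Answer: -50891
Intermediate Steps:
(6511 + a(180)) - 30762 = (6511 - 148*180) - 30762 = (6511 - 26640) - 30762 = -20129 - 30762 = -50891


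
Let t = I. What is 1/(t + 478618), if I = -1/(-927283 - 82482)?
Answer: 1009765/483291704771 ≈ 2.0893e-6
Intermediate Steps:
I = 1/1009765 (I = -1/(-1009765) = -1*(-1/1009765) = 1/1009765 ≈ 9.9033e-7)
t = 1/1009765 ≈ 9.9033e-7
1/(t + 478618) = 1/(1/1009765 + 478618) = 1/(483291704771/1009765) = 1009765/483291704771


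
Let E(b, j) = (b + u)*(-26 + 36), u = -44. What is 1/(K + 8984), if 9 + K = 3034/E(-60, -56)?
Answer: 520/4665483 ≈ 0.00011146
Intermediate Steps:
E(b, j) = -440 + 10*b (E(b, j) = (b - 44)*(-26 + 36) = (-44 + b)*10 = -440 + 10*b)
K = -6197/520 (K = -9 + 3034/(-440 + 10*(-60)) = -9 + 3034/(-440 - 600) = -9 + 3034/(-1040) = -9 + 3034*(-1/1040) = -9 - 1517/520 = -6197/520 ≈ -11.917)
1/(K + 8984) = 1/(-6197/520 + 8984) = 1/(4665483/520) = 520/4665483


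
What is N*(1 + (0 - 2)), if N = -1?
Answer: 1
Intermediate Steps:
N*(1 + (0 - 2)) = -(1 + (0 - 2)) = -(1 - 2) = -1*(-1) = 1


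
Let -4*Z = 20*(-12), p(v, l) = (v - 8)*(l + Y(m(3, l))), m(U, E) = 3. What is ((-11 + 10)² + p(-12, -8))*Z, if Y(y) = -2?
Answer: 12060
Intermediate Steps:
p(v, l) = (-8 + v)*(-2 + l) (p(v, l) = (v - 8)*(l - 2) = (-8 + v)*(-2 + l))
Z = 60 (Z = -5*(-12) = -¼*(-240) = 60)
((-11 + 10)² + p(-12, -8))*Z = ((-11 + 10)² + (16 - 8*(-8) - 2*(-12) - 8*(-12)))*60 = ((-1)² + (16 + 64 + 24 + 96))*60 = (1 + 200)*60 = 201*60 = 12060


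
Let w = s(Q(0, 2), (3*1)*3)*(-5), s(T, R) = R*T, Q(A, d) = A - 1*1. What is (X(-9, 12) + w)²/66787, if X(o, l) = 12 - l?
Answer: 2025/66787 ≈ 0.030320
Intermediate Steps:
Q(A, d) = -1 + A (Q(A, d) = A - 1 = -1 + A)
w = 45 (w = (((3*1)*3)*(-1 + 0))*(-5) = ((3*3)*(-1))*(-5) = (9*(-1))*(-5) = -9*(-5) = 45)
(X(-9, 12) + w)²/66787 = ((12 - 1*12) + 45)²/66787 = ((12 - 12) + 45)²*(1/66787) = (0 + 45)²*(1/66787) = 45²*(1/66787) = 2025*(1/66787) = 2025/66787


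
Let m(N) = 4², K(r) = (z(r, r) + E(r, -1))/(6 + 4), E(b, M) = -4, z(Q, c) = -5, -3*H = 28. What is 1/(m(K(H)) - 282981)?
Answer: -1/282965 ≈ -3.5340e-6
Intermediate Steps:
H = -28/3 (H = -⅓*28 = -28/3 ≈ -9.3333)
K(r) = -9/10 (K(r) = (-5 - 4)/(6 + 4) = -9/10)
m(N) = 16
1/(m(K(H)) - 282981) = 1/(16 - 282981) = 1/(-282965) = -1/282965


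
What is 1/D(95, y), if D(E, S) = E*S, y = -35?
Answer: -1/3325 ≈ -0.00030075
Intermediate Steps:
1/D(95, y) = 1/(95*(-35)) = 1/(-3325) = -1/3325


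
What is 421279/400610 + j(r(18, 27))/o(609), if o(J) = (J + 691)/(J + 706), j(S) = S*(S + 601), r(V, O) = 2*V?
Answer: 1858642241/80122 ≈ 23198.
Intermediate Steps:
j(S) = S*(601 + S)
o(J) = (691 + J)/(706 + J)
421279/400610 + j(r(18, 27))/o(609) = 421279/400610 + ((2*18)*(601 + 2*18))/(((691 + 609)/(706 + 609))) = 421279*(1/400610) + (36*(601 + 36))/((1300/1315)) = 421279/400610 + (36*637)/(((1/1315)*1300)) = 421279/400610 + 22932/(260/263) = 421279/400610 + 22932*(263/260) = 421279/400610 + 115983/5 = 1858642241/80122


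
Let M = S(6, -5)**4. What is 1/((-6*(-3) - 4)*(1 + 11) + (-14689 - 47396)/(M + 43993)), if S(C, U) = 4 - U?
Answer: 50554/8430987 ≈ 0.0059962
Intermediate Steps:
M = 6561 (M = (4 - 1*(-5))**4 = (4 + 5)**4 = 9**4 = 6561)
1/((-6*(-3) - 4)*(1 + 11) + (-14689 - 47396)/(M + 43993)) = 1/((-6*(-3) - 4)*(1 + 11) + (-14689 - 47396)/(6561 + 43993)) = 1/((18 - 4)*12 - 62085/50554) = 1/(14*12 - 62085*1/50554) = 1/(168 - 62085/50554) = 1/(8430987/50554) = 50554/8430987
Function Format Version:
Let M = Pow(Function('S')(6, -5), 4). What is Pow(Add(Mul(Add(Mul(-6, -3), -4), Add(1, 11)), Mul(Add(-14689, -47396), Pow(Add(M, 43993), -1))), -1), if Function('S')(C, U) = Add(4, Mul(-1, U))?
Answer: Rational(50554, 8430987) ≈ 0.0059962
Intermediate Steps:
M = 6561 (M = Pow(Add(4, Mul(-1, -5)), 4) = Pow(Add(4, 5), 4) = Pow(9, 4) = 6561)
Pow(Add(Mul(Add(Mul(-6, -3), -4), Add(1, 11)), Mul(Add(-14689, -47396), Pow(Add(M, 43993), -1))), -1) = Pow(Add(Mul(Add(Mul(-6, -3), -4), Add(1, 11)), Mul(Add(-14689, -47396), Pow(Add(6561, 43993), -1))), -1) = Pow(Add(Mul(Add(18, -4), 12), Mul(-62085, Pow(50554, -1))), -1) = Pow(Add(Mul(14, 12), Mul(-62085, Rational(1, 50554))), -1) = Pow(Add(168, Rational(-62085, 50554)), -1) = Pow(Rational(8430987, 50554), -1) = Rational(50554, 8430987)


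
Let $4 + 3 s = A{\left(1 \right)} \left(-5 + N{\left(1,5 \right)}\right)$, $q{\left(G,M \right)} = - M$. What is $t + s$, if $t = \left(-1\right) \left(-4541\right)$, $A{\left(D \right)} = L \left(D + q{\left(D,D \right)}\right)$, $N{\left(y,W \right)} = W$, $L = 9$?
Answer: $\frac{13619}{3} \approx 4539.7$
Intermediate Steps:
$A{\left(D \right)} = 0$ ($A{\left(D \right)} = 9 \left(D - D\right) = 9 \cdot 0 = 0$)
$s = - \frac{4}{3}$ ($s = - \frac{4}{3} + \frac{0 \left(-5 + 5\right)}{3} = - \frac{4}{3} + \frac{0 \cdot 0}{3} = - \frac{4}{3} + \frac{1}{3} \cdot 0 = - \frac{4}{3} + 0 = - \frac{4}{3} \approx -1.3333$)
$t = 4541$
$t + s = 4541 - \frac{4}{3} = \frac{13619}{3}$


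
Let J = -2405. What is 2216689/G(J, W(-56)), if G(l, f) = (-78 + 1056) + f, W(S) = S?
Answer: 2216689/922 ≈ 2404.2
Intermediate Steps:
G(l, f) = 978 + f
2216689/G(J, W(-56)) = 2216689/(978 - 56) = 2216689/922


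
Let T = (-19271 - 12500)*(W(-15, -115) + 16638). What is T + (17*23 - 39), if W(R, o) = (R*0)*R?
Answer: -528605546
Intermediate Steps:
W(R, o) = 0 (W(R, o) = 0*R = 0)
T = -528605898 (T = (-19271 - 12500)*(0 + 16638) = -31771*16638 = -528605898)
T + (17*23 - 39) = -528605898 + (17*23 - 39) = -528605898 + (391 - 39) = -528605898 + 352 = -528605546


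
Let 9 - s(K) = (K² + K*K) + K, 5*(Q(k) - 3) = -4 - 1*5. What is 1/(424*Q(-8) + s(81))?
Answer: -5/63426 ≈ -7.8832e-5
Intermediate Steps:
Q(k) = 6/5 (Q(k) = 3 + (-4 - 1*5)/5 = 3 + (-4 - 5)/5 = 3 + (⅕)*(-9) = 3 - 9/5 = 6/5)
s(K) = 9 - K - 2*K² (s(K) = 9 - ((K² + K*K) + K) = 9 - ((K² + K²) + K) = 9 - (2*K² + K) = 9 - (K + 2*K²) = 9 + (-K - 2*K²) = 9 - K - 2*K²)
1/(424*Q(-8) + s(81)) = 1/(424*(6/5) + (9 - 1*81 - 2*81²)) = 1/(2544/5 + (9 - 81 - 2*6561)) = 1/(2544/5 + (9 - 81 - 13122)) = 1/(2544/5 - 13194) = 1/(-63426/5) = -5/63426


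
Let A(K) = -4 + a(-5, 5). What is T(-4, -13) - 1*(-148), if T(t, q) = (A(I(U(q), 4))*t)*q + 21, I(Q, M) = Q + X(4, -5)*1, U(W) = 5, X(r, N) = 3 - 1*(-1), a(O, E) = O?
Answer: -299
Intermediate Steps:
X(r, N) = 4 (X(r, N) = 3 + 1 = 4)
I(Q, M) = 4 + Q (I(Q, M) = Q + 4*1 = Q + 4 = 4 + Q)
A(K) = -9 (A(K) = -4 - 5 = -9)
T(t, q) = 21 - 9*q*t (T(t, q) = (-9*t)*q + 21 = -9*q*t + 21 = 21 - 9*q*t)
T(-4, -13) - 1*(-148) = (21 - 9*(-13)*(-4)) - 1*(-148) = (21 - 468) + 148 = -447 + 148 = -299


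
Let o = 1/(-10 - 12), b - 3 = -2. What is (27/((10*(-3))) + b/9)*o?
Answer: 71/1980 ≈ 0.035859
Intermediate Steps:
b = 1 (b = 3 - 2 = 1)
o = -1/22 (o = 1/(-22) = -1/22 ≈ -0.045455)
(27/((10*(-3))) + b/9)*o = (27/((10*(-3))) + 1/9)*(-1/22) = (27/(-30) + 1*(⅑))*(-1/22) = (27*(-1/30) + ⅑)*(-1/22) = (-9/10 + ⅑)*(-1/22) = -71/90*(-1/22) = 71/1980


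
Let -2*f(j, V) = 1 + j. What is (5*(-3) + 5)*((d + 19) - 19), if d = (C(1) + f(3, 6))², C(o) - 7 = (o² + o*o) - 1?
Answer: -360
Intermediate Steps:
C(o) = 6 + 2*o² (C(o) = 7 + ((o² + o*o) - 1) = 7 + ((o² + o²) - 1) = 7 + (2*o² - 1) = 7 + (-1 + 2*o²) = 6 + 2*o²)
f(j, V) = -½ - j/2 (f(j, V) = -(1 + j)/2 = -½ - j/2)
d = 36 (d = ((6 + 2*1²) + (-½ - ½*3))² = ((6 + 2*1) + (-½ - 3/2))² = ((6 + 2) - 2)² = (8 - 2)² = 6² = 36)
(5*(-3) + 5)*((d + 19) - 19) = (5*(-3) + 5)*((36 + 19) - 19) = (-15 + 5)*(55 - 19) = -10*36 = -360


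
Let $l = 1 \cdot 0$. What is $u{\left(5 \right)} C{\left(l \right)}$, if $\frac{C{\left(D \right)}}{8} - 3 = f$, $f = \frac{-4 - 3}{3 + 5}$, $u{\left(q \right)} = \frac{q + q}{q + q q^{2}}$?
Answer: $\frac{17}{13} \approx 1.3077$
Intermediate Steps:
$u{\left(q \right)} = \frac{2 q}{q + q^{3}}$
$l = 0$
$f = - \frac{7}{8} \approx -0.875$
$C{\left(D \right)} = 17$ ($C{\left(D \right)} = 24 + 8 \left(- \frac{7}{8}\right) = 24 - 7 = 17$)
$u{\left(5 \right)} C{\left(l \right)} = \frac{2}{1 + 5^{2}} \cdot 17 = \frac{2}{1 + 25} \cdot 17 = \frac{2}{26} \cdot 17 = 2 \cdot \frac{1}{26} \cdot 17 = \frac{1}{13} \cdot 17 = \frac{17}{13}$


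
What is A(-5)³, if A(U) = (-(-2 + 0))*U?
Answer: -1000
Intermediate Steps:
A(U) = 2*U (A(U) = (-1*(-2))*U = 2*U)
A(-5)³ = (2*(-5))³ = (-10)³ = -1000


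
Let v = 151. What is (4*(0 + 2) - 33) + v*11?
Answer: 1636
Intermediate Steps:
(4*(0 + 2) - 33) + v*11 = (4*(0 + 2) - 33) + 151*11 = (4*2 - 33) + 1661 = (8 - 33) + 1661 = -25 + 1661 = 1636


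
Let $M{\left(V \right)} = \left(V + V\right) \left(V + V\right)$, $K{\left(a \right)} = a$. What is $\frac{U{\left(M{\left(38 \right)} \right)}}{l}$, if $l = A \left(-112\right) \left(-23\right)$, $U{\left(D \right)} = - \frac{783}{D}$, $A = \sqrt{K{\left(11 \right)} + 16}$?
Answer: $- \frac{87 \sqrt{3}}{14878976} \approx -1.0128 \cdot 10^{-5}$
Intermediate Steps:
$M{\left(V \right)} = 4 V^{2}$ ($M{\left(V \right)} = 2 V 2 V = 4 V^{2}$)
$A = 3 \sqrt{3}$ ($A = \sqrt{11 + 16} = \sqrt{27} = 3 \sqrt{3} \approx 5.1962$)
$l = 7728 \sqrt{3}$ ($l = 3 \sqrt{3} \left(-112\right) \left(-23\right) = - 336 \sqrt{3} \left(-23\right) = 7728 \sqrt{3} \approx 13385.0$)
$\frac{U{\left(M{\left(38 \right)} \right)}}{l} = \frac{\left(-783\right) \frac{1}{4 \cdot 38^{2}}}{7728 \sqrt{3}} = - \frac{783}{4 \cdot 1444} \frac{\sqrt{3}}{23184} = - \frac{783}{5776} \frac{\sqrt{3}}{23184} = \left(-783\right) \frac{1}{5776} \frac{\sqrt{3}}{23184} = - \frac{783 \frac{\sqrt{3}}{23184}}{5776} = - \frac{87 \sqrt{3}}{14878976}$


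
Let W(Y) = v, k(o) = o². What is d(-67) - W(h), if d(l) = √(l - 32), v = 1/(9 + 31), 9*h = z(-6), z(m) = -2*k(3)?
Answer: -1/40 + 3*I*√11 ≈ -0.025 + 9.9499*I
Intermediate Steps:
z(m) = -18 (z(m) = -2*3² = -2*9 = -18)
h = -2 (h = (⅑)*(-18) = -2)
v = 1/40 ≈ 0.025000
W(Y) = 1/40
d(l) = √(-32 + l)
d(-67) - W(h) = √(-32 - 67) - 1*1/40 = √(-99) - 1/40 = 3*I*√11 - 1/40 = -1/40 + 3*I*√11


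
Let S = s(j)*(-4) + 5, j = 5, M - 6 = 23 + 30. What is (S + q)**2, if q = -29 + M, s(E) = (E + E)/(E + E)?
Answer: 961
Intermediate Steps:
M = 59 (M = 6 + (23 + 30) = 6 + 53 = 59)
s(E) = 1 (s(E) = (2*E)/((2*E)) = (2*E)*(1/(2*E)) = 1)
q = 30 (q = -29 + 59 = 30)
S = 1 (S = 1*(-4) + 5 = -4 + 5 = 1)
(S + q)**2 = (1 + 30)**2 = 31**2 = 961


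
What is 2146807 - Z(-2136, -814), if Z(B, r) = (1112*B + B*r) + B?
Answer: 2785471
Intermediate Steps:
Z(B, r) = 1113*B + B*r
2146807 - Z(-2136, -814) = 2146807 - (-2136)*(1113 - 814) = 2146807 - (-2136)*299 = 2146807 - 1*(-638664) = 2146807 + 638664 = 2785471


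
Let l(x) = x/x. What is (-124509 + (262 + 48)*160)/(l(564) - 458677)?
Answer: 74909/458676 ≈ 0.16332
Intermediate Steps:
l(x) = 1
(-124509 + (262 + 48)*160)/(l(564) - 458677) = (-124509 + (262 + 48)*160)/(1 - 458677) = (-124509 + 310*160)/(-458676) = (-124509 + 49600)*(-1/458676) = -74909*(-1/458676) = 74909/458676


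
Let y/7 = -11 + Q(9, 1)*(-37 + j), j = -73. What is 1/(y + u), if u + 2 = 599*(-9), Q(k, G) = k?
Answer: -1/12400 ≈ -8.0645e-5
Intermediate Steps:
y = -7007 (y = 7*(-11 + 9*(-37 - 73)) = 7*(-11 + 9*(-110)) = 7*(-11 - 990) = 7*(-1001) = -7007)
u = -5393 (u = -2 + 599*(-9) = -2 - 5391 = -5393)
1/(y + u) = 1/(-7007 - 5393) = 1/(-12400) = -1/12400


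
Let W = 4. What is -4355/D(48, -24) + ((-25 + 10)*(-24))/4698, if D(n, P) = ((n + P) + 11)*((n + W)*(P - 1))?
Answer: 31487/182700 ≈ 0.17234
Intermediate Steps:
D(n, P) = (-1 + P)*(4 + n)*(11 + P + n) (D(n, P) = ((n + P) + 11)*((n + 4)*(P - 1)) = ((P + n) + 11)*((4 + n)*(-1 + P)) = (11 + P + n)*((-1 + P)*(4 + n)) = (-1 + P)*(4 + n)*(11 + P + n))
-4355/D(48, -24) + ((-25 + 10)*(-24))/4698 = -4355/(-44 - 1*48² - 15*48 + 4*(-24)² + 40*(-24) - 24*48² + 48*(-24)² + 14*(-24)*48) + ((-25 + 10)*(-24))/4698 = -4355/(-44 - 1*2304 - 720 + 4*576 - 960 - 24*2304 + 48*576 - 16128) - 15*(-24)*(1/4698) = -4355/(-44 - 2304 - 720 + 2304 - 960 - 55296 + 27648 - 16128) + 360*(1/4698) = -4355/(-45500) + 20/261 = -4355*(-1/45500) + 20/261 = 67/700 + 20/261 = 31487/182700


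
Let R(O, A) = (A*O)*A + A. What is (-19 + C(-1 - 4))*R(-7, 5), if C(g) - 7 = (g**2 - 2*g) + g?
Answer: -3060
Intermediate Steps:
R(O, A) = A + O*A**2 (R(O, A) = O*A**2 + A = A + O*A**2)
C(g) = 7 + g**2 - g (C(g) = 7 + ((g**2 - 2*g) + g) = 7 + (g**2 - g) = 7 + g**2 - g)
(-19 + C(-1 - 4))*R(-7, 5) = (-19 + (7 + (-1 - 4)**2 - (-1 - 4)))*(5*(1 + 5*(-7))) = (-19 + (7 + (-5)**2 - 1*(-5)))*(5*(1 - 35)) = (-19 + (7 + 25 + 5))*(5*(-34)) = (-19 + 37)*(-170) = 18*(-170) = -3060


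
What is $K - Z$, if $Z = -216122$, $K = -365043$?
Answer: $-148921$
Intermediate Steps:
$K - Z = -365043 - -216122 = -365043 + 216122 = -148921$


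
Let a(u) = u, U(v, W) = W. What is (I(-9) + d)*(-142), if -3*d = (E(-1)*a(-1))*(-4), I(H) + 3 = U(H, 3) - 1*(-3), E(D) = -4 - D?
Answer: -994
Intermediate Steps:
I(H) = 3 (I(H) = -3 + (3 - 1*(-3)) = -3 + (3 + 3) = -3 + 6 = 3)
d = 4 (d = -(-4 - 1*(-1))*(-1)*(-4)/3 = -(-4 + 1)*(-1)*(-4)/3 = -(-3*(-1))*(-4)/3 = -(-4) = -⅓*(-12) = 4)
(I(-9) + d)*(-142) = (3 + 4)*(-142) = 7*(-142) = -994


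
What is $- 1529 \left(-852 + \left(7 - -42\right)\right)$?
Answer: $1227787$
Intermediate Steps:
$- 1529 \left(-852 + \left(7 - -42\right)\right) = - 1529 \left(-852 + \left(7 + 42\right)\right) = - 1529 \left(-852 + 49\right) = \left(-1529\right) \left(-803\right) = 1227787$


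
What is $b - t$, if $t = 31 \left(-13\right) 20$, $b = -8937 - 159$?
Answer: $-1036$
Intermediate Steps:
$b = -9096$ ($b = -8937 - 159 = -9096$)
$t = -8060$ ($t = \left(-403\right) 20 = -8060$)
$b - t = -9096 - -8060 = -9096 + 8060 = -1036$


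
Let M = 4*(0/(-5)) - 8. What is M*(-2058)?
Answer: 16464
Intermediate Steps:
M = -8 (M = 4*(0*(-1/5)) - 8 = 4*0 - 8 = 0 - 8 = -8)
M*(-2058) = -8*(-2058) = 16464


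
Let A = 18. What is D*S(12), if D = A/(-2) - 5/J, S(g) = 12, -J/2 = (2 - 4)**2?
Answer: -201/2 ≈ -100.50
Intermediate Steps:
J = -8 (J = -2*(2 - 4)**2 = -2*(-2)**2 = -2*4 = -8)
D = -67/8 (D = 18/(-2) - 5/(-8) = 18*(-1/2) - 5*(-1/8) = -9 + 5/8 = -67/8 ≈ -8.3750)
D*S(12) = -67/8*12 = -201/2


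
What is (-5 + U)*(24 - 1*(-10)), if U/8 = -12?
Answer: -3434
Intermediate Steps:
U = -96 (U = 8*(-12) = -96)
(-5 + U)*(24 - 1*(-10)) = (-5 - 96)*(24 - 1*(-10)) = -101*(24 + 10) = -101*34 = -3434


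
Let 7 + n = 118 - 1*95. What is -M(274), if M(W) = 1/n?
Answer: -1/16 ≈ -0.062500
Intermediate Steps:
n = 16 (n = -7 + (118 - 1*95) = -7 + (118 - 95) = -7 + 23 = 16)
M(W) = 1/16
-M(274) = -1*1/16 = -1/16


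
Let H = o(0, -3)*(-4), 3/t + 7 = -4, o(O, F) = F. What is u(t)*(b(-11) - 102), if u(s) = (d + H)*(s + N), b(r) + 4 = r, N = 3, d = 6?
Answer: -63180/11 ≈ -5743.6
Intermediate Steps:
t = -3/11 (t = 3/(-7 - 4) = 3/(-11) = 3*(-1/11) = -3/11 ≈ -0.27273)
b(r) = -4 + r
H = 12 (H = -3*(-4) = 12)
u(s) = 54 + 18*s (u(s) = (6 + 12)*(s + 3) = 18*(3 + s) = 54 + 18*s)
u(t)*(b(-11) - 102) = (54 + 18*(-3/11))*((-4 - 11) - 102) = (54 - 54/11)*(-15 - 102) = (540/11)*(-117) = -63180/11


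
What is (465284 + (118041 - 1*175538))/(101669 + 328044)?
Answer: 407787/429713 ≈ 0.94898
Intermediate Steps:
(465284 + (118041 - 1*175538))/(101669 + 328044) = (465284 + (118041 - 175538))/429713 = (465284 - 57497)*(1/429713) = 407787*(1/429713) = 407787/429713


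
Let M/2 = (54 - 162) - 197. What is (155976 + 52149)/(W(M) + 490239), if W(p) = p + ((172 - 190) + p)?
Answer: 208125/489001 ≈ 0.42561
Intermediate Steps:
M = -610 (M = 2*((54 - 162) - 197) = 2*(-108 - 197) = 2*(-305) = -610)
W(p) = -18 + 2*p (W(p) = p + (-18 + p) = -18 + 2*p)
(155976 + 52149)/(W(M) + 490239) = (155976 + 52149)/((-18 + 2*(-610)) + 490239) = 208125/((-18 - 1220) + 490239) = 208125/(-1238 + 490239) = 208125/489001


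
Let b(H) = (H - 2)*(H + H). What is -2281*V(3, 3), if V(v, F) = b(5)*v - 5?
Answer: -193885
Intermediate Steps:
b(H) = 2*H*(-2 + H) (b(H) = (-2 + H)*(2*H) = 2*H*(-2 + H))
V(v, F) = -5 + 30*v (V(v, F) = (2*5*(-2 + 5))*v - 5 = (2*5*3)*v - 5 = 30*v - 5 = -5 + 30*v)
-2281*V(3, 3) = -2281*(-5 + 30*3) = -2281*(-5 + 90) = -2281*85 = -193885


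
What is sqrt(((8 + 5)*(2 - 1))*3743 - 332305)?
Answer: I*sqrt(283646) ≈ 532.58*I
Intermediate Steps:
sqrt(((8 + 5)*(2 - 1))*3743 - 332305) = sqrt((13*1)*3743 - 332305) = sqrt(13*3743 - 332305) = sqrt(48659 - 332305) = sqrt(-283646) = I*sqrt(283646)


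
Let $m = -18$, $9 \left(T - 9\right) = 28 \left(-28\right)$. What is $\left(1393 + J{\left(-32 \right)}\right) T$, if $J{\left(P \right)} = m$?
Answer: $- \frac{966625}{9} \approx -1.074 \cdot 10^{5}$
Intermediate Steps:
$T = - \frac{703}{9}$ ($T = 9 + \frac{28 \left(-28\right)}{9} = 9 + \frac{1}{9} \left(-784\right) = 9 - \frac{784}{9} = - \frac{703}{9} \approx -78.111$)
$J{\left(P \right)} = -18$
$\left(1393 + J{\left(-32 \right)}\right) T = \left(1393 - 18\right) \left(- \frac{703}{9}\right) = 1375 \left(- \frac{703}{9}\right) = - \frac{966625}{9}$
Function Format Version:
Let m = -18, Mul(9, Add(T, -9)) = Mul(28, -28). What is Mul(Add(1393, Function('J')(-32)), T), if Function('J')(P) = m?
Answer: Rational(-966625, 9) ≈ -1.0740e+5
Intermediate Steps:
T = Rational(-703, 9) (T = Add(9, Mul(Rational(1, 9), Mul(28, -28))) = Add(9, Mul(Rational(1, 9), -784)) = Add(9, Rational(-784, 9)) = Rational(-703, 9) ≈ -78.111)
Function('J')(P) = -18
Mul(Add(1393, Function('J')(-32)), T) = Mul(Add(1393, -18), Rational(-703, 9)) = Mul(1375, Rational(-703, 9)) = Rational(-966625, 9)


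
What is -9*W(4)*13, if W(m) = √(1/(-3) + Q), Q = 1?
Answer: -39*√6 ≈ -95.530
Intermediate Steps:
W(m) = √6/3 (W(m) = √(1/(-3) + 1) = √(-⅓ + 1) = √(⅔) = √6/3)
-9*W(4)*13 = -3*√6*13 = -39*√6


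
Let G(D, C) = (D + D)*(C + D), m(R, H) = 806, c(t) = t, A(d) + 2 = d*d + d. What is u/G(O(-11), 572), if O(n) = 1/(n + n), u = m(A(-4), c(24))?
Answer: -195052/12583 ≈ -15.501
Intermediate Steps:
A(d) = -2 + d + d² (A(d) = -2 + (d*d + d) = -2 + (d² + d) = -2 + (d + d²) = -2 + d + d²)
u = 806
O(n) = 1/(2*n)
G(D, C) = 2*D*(C + D) (G(D, C) = (2*D)*(C + D) = 2*D*(C + D))
u/G(O(-11), 572) = 806/((2*((½)/(-11))*(572 + (½)/(-11)))) = 806/((2*((½)*(-1/11))*(572 + (½)*(-1/11)))) = 806/((2*(-1/22)*(572 - 1/22))) = 806/((2*(-1/22)*(12583/22))) = 806/(-12583/242) = 806*(-242/12583) = -195052/12583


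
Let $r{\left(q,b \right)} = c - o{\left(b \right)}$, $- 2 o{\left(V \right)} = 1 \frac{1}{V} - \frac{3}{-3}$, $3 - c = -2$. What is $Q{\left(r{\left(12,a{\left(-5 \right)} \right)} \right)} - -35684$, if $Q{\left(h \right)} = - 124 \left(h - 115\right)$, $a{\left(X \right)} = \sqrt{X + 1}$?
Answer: $49262 + 31 i \approx 49262.0 + 31.0 i$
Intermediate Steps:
$a{\left(X \right)} = \sqrt{1 + X}$
$c = 5$ ($c = 3 - -2 = 3 + 2 = 5$)
$o{\left(V \right)} = - \frac{1}{2} - \frac{1}{2 V}$ ($o{\left(V \right)} = - \frac{1 \frac{1}{V} - \frac{3}{-3}}{2} = - \frac{\frac{1}{V} - -1}{2} = - \frac{\frac{1}{V} + 1}{2} = - \frac{1 + \frac{1}{V}}{2} = - \frac{1}{2} - \frac{1}{2 V}$)
$r{\left(q,b \right)} = 5 - \frac{-1 - b}{2 b}$
$Q{\left(h \right)} = 14260 - 124 h$ ($Q{\left(h \right)} = - 124 \left(-115 + h\right) = 14260 - 124 h$)
$Q{\left(r{\left(12,a{\left(-5 \right)} \right)} \right)} - -35684 = \left(14260 - 124 \frac{1 + 11 \sqrt{1 - 5}}{2 \sqrt{1 - 5}}\right) - -35684 = \left(14260 - 124 \frac{1 + 11 \sqrt{-4}}{2 \sqrt{-4}}\right) + 35684 = \left(14260 - 124 \frac{1 + 11 \cdot 2 i}{2 \cdot 2 i}\right) + 35684 = \left(14260 - 124 \frac{- \frac{i}{2} \left(1 + 22 i\right)}{2}\right) + 35684 = \left(14260 - 124 \left(- \frac{i \left(1 + 22 i\right)}{4}\right)\right) + 35684 = \left(14260 + 31 i \left(1 + 22 i\right)\right) + 35684 = 49944 + 31 i \left(1 + 22 i\right)$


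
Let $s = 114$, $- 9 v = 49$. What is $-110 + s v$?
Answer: $- \frac{2192}{3} \approx -730.67$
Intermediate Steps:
$v = - \frac{49}{9}$ ($v = \left(- \frac{1}{9}\right) 49 = - \frac{49}{9} \approx -5.4444$)
$-110 + s v = -110 + 114 \left(- \frac{49}{9}\right) = -110 - \frac{1862}{3} = - \frac{2192}{3}$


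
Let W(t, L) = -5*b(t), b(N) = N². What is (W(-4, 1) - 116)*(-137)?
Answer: 26852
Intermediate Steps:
W(t, L) = -5*t²
(W(-4, 1) - 116)*(-137) = (-5*(-4)² - 116)*(-137) = (-5*16 - 116)*(-137) = (-80 - 116)*(-137) = -196*(-137) = 26852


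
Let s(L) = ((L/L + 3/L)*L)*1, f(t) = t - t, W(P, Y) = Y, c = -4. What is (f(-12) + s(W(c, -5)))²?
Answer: 4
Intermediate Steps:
f(t) = 0
s(L) = L*(1 + 3/L) (s(L) = ((1 + 3/L)*L)*1 = (L*(1 + 3/L))*1 = L*(1 + 3/L))
(f(-12) + s(W(c, -5)))² = (0 + (3 - 5))² = (0 - 2)² = (-2)² = 4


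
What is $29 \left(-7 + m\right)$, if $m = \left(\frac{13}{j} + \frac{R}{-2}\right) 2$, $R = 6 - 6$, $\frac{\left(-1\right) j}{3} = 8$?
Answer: $- \frac{2813}{12} \approx -234.42$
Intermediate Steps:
$j = -24$ ($j = \left(-3\right) 8 = -24$)
$R = 0$
$m = - \frac{13}{12}$ ($m = \left(\frac{13}{-24} + \frac{0}{-2}\right) 2 = \left(13 \left(- \frac{1}{24}\right) + 0 \left(- \frac{1}{2}\right)\right) 2 = \left(- \frac{13}{24} + 0\right) 2 = \left(- \frac{13}{24}\right) 2 = - \frac{13}{12} \approx -1.0833$)
$29 \left(-7 + m\right) = 29 \left(-7 - \frac{13}{12}\right) = 29 \left(- \frac{97}{12}\right) = - \frac{2813}{12}$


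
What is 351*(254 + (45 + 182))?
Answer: 168831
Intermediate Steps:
351*(254 + (45 + 182)) = 351*(254 + 227) = 351*481 = 168831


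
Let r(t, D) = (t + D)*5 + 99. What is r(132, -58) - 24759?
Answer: -24290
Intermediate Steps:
r(t, D) = 99 + 5*D + 5*t (r(t, D) = (D + t)*5 + 99 = (5*D + 5*t) + 99 = 99 + 5*D + 5*t)
r(132, -58) - 24759 = (99 + 5*(-58) + 5*132) - 24759 = (99 - 290 + 660) - 24759 = 469 - 24759 = -24290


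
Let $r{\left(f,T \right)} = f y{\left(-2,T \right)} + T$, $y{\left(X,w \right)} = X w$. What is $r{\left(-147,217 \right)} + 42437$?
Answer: $106452$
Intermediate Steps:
$r{\left(f,T \right)} = T - 2 T f$ ($r{\left(f,T \right)} = f \left(- 2 T\right) + T = - 2 T f + T = T - 2 T f$)
$r{\left(-147,217 \right)} + 42437 = 217 \left(1 - -294\right) + 42437 = 217 \left(1 + 294\right) + 42437 = 217 \cdot 295 + 42437 = 64015 + 42437 = 106452$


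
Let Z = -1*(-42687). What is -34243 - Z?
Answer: -76930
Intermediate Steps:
Z = 42687
-34243 - Z = -34243 - 1*42687 = -34243 - 42687 = -76930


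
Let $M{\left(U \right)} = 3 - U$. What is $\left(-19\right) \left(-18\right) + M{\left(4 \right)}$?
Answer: $341$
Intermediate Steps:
$\left(-19\right) \left(-18\right) + M{\left(4 \right)} = \left(-19\right) \left(-18\right) + \left(3 - 4\right) = 342 + \left(3 - 4\right) = 342 - 1 = 341$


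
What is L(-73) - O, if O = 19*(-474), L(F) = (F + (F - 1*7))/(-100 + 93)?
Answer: 63195/7 ≈ 9027.9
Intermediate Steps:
L(F) = 1 - 2*F/7 (L(F) = (F + (F - 7))/(-7) = (F + (-7 + F))*(-⅐) = (-7 + 2*F)*(-⅐) = 1 - 2*F/7)
O = -9006
L(-73) - O = (1 - 2/7*(-73)) - 1*(-9006) = (1 + 146/7) + 9006 = 153/7 + 9006 = 63195/7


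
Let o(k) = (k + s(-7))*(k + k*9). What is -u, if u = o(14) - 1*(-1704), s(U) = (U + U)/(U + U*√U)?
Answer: 8*(-458*√7 + 493*I)/(√7 - I) ≈ -3699.0 + 92.601*I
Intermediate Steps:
s(U) = 2*U/(U + U^(3/2)) (s(U) = (2*U)/(U + U^(3/2)) = 2*U/(U + U^(3/2)))
o(k) = 10*k*(k - 14/(-7 - 7*I*√7)) (o(k) = (k + 2*(-7)/(-7 + (-7)^(3/2)))*(k + k*9) = (k + 2*(-7)/(-7 - 7*I*√7))*(k + 9*k) = (k - 14/(-7 - 7*I*√7))*(10*k) = 10*k*(k - 14/(-7 - 7*I*√7)))
u = 3699 - 35*I*√7 (u = (10*14² + (5/2)*14 - 5/2*I*14*√7) - 1*(-1704) = (10*196 + 35 - 35*I*√7) + 1704 = (1960 + 35 - 35*I*√7) + 1704 = (1995 - 35*I*√7) + 1704 = 3699 - 35*I*√7 ≈ 3699.0 - 92.601*I)
-u = -8*(-493*I + 458*√7)/(√7 - I)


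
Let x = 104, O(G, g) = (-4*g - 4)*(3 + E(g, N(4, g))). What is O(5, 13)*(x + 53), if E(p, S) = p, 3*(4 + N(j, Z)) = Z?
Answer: -140672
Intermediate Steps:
N(j, Z) = -4 + Z/3
O(G, g) = (-4 - 4*g)*(3 + g) (O(G, g) = (-4*g - 4)*(3 + g) = (-4 - 4*g)*(3 + g))
O(5, 13)*(x + 53) = (-12 - 16*13 - 4*13²)*(104 + 53) = (-12 - 208 - 4*169)*157 = (-12 - 208 - 676)*157 = -896*157 = -140672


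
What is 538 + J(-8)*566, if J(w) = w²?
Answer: 36762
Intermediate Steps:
538 + J(-8)*566 = 538 + (-8)²*566 = 538 + 64*566 = 538 + 36224 = 36762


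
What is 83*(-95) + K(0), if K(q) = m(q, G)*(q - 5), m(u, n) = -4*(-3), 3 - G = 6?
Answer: -7945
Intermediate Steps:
G = -3 (G = 3 - 1*6 = 3 - 6 = -3)
m(u, n) = 12
K(q) = -60 + 12*q (K(q) = 12*(q - 5) = 12*(-5 + q) = -60 + 12*q)
83*(-95) + K(0) = 83*(-95) + (-60 + 12*0) = -7885 + (-60 + 0) = -7885 - 60 = -7945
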